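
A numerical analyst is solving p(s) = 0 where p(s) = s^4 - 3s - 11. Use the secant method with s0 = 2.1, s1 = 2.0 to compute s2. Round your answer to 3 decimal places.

2.032

p(2.1) = 2.14810, p(2.0) = -1.00000
s2 = 2.00000 − (-1.00000)·(2.00000 − 2.10000) / (-1.00000 − 2.14810) = 2.00000 − (0.10000)/(-3.14810) = 2.03177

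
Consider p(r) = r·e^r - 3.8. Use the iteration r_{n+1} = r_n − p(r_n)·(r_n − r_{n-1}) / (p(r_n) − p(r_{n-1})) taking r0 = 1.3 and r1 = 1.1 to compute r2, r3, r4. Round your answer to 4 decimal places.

1.1676, 1.1747, 1.1743

p(1.3) = 0.970086, p(1.1) = -0.495417
r2 = 1.100000 − (-0.495417)·(1.100000 − 1.300000) / (-0.495417 − 0.970086) = 1.100000 − (0.099083)/(-1.465503) = 1.167611
p(1.167611) = -0.046946
r3 = 1.167611 − (-0.046946)·(1.167611 − 1.100000) / (-0.046946 − (-0.495417)) = 1.167611 − (-0.003174)/(0.448472) = 1.174688
p(1.174688) = 0.002621
r4 = 1.174688 − 0.002621·(1.174688 − 1.167611) / (0.002621 − (-0.046946)) = 1.174688 − (0.000019)/(0.049567) = 1.174314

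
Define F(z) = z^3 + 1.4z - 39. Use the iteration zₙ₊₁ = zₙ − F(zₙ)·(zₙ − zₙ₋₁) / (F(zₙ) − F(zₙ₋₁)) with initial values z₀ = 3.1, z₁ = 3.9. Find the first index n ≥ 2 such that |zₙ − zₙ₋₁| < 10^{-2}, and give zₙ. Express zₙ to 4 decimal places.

n = 4, zₙ = 3.2537

F(3.1) = -4.869000, F(3.9) = 25.779000
z₂ = 3.900000 − 25.779000·(0.800000)/(30.648000) = 3.227095;  |Δ| = 0.672905
F(3.227095) = -0.874649
z₃ = 3.227095 − (-0.874649)·(-0.672905)/(-26.653649) = 3.249176;  |Δ| = 0.022082
F(3.249176) = -0.149120
z₄ = 3.249176 − (-0.149120)·(0.022082)/(0.725529) = 3.253715;  |Δ| = 0.004538
|z₄ − z₃| = 0.004538 < 10^{-2}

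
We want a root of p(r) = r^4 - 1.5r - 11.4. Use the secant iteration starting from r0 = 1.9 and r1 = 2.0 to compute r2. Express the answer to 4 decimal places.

p(1.9) = -1.217900, p(2.0) = 1.600000
r2 = 2.000000 − 1.600000·(2.000000 − 1.900000) / (1.600000 − (-1.217900)) = 2.000000 − (0.160000)/(2.817900) = 1.943220

1.9432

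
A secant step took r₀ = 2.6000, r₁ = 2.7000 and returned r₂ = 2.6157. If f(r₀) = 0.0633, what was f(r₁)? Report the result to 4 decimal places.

The secant line through (2.6000, 0.0633) and (2.7000, f(r₁)) crosses zero at r₂ = 2.6157.
So (2.6000, 0.0633), (2.7000, f(r₁)), (2.6157, 0) are collinear:
f(r₁) = 0.0633 · (2.7000 − 2.6157) / (2.6000 − 2.6157) = 0.0633 · (0.084300)/(-0.015700) = -0.339885

-0.3399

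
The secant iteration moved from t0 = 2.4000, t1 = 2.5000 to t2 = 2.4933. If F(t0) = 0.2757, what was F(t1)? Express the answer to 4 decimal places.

The secant line through (2.4000, 0.2757) and (2.5000, F(t1)) crosses zero at t2 = 2.4933.
So (2.4000, 0.2757), (2.5000, F(t1)), (2.4933, 0) are collinear:
F(t1) = 0.2757 · (2.5000 − 2.4933) / (2.4000 − 2.4933) = 0.2757 · (0.006700)/(-0.093300) = -0.019798

-0.0198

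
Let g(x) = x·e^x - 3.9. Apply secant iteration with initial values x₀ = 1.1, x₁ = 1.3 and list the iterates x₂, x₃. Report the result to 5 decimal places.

1.18126, 1.18782

g(1.1) = -0.5954174, g(1.3) = 0.8700857
x₂ = 1.3000000 − 0.8700857·(1.3000000 − 1.1000000) / (0.8700857 − (-0.5954174)) = 1.3000000 − (0.1740171)/(1.4655030) = 1.1812577
g(1.1812577) = -0.0509071
x₃ = 1.1812577 − (-0.0509071)·(1.1812577 − 1.3000000) / (-0.0509071 − 0.8700857) = 1.1812577 − (0.0060448)/(-0.9209928) = 1.1878211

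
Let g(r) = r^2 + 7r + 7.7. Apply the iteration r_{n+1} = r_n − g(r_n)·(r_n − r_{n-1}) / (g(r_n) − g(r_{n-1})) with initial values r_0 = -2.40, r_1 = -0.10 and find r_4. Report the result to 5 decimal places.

-1.36169

g(-2.40) = -3.3400000, g(-0.10) = 7.0100000
r_2 = -0.1000000 − 7.0100000·(-0.1000000 − (-2.4000000)) / (7.0100000 − (-3.3400000)) = -0.1000000 − (16.1230000)/(10.3500000) = -1.6577778
g(-1.6577778) = -1.1562173
r_3 = -1.6577778 − (-1.1562173)·(-1.6577778 − (-0.1000000)) / (-1.1562173 − 7.0100000) = -1.6577778 − (1.8011296)/(-8.1662173) = -1.4372192
g(-1.4372192) = -0.2949352
r_4 = -1.4372192 − (-0.2949352)·(-1.4372192 − (-1.6577778)) / (-0.2949352 − (-1.1562173)) = -1.4372192 − (-0.0650505)/(0.8612821) = -1.3616916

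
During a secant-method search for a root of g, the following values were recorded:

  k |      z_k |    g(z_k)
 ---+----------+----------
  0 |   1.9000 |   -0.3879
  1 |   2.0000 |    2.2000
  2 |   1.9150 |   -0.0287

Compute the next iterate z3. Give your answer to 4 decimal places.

z3 = 1.9150 − (-0.0287)·(1.9150 − 2.0000) / (-0.0287 − 2.2000)
   = 1.9150 − (0.002439)/(-2.228700) = 1.916095

1.9161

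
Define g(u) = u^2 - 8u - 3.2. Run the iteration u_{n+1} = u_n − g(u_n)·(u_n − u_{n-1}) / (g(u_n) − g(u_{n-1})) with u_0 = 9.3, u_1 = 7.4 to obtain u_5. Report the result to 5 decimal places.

8.38178

g(9.3) = 8.8900000, g(7.4) = -7.6400000
u_2 = 7.4000000 − (-7.6400000)·(7.4000000 − 9.3000000) / (-7.6400000 − 8.8900000) = 7.4000000 − (14.5160000)/(-16.5300000) = 8.2781609
g(8.2781609) = -0.8973391
u_3 = 8.2781609 − (-0.8973391)·(8.2781609 − 7.4000000) / (-0.8973391 − (-7.6400000)) = 8.2781609 − (-0.7880082)/(6.7426609) = 8.3950299
g(8.3950299) = 0.1162882
u_4 = 8.3950299 − 0.1162882·(8.3950299 − 8.2781609) / (0.1162882 − (-0.8973391)) = 8.3950299 − (0.0135905)/(1.0136273) = 8.3816222
g(8.3816222) = -0.0013872
u_5 = 8.3816222 − (-0.0013872)·(8.3816222 − 8.3950299) / (-0.0013872 − 0.1162882) = 8.3816222 − (0.0000186)/(-0.1176754) = 8.3817802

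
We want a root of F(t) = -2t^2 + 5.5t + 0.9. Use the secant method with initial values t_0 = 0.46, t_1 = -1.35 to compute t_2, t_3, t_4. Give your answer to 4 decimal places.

F(0.46) = 3.006800, F(-1.35) = -10.170000
t_2 = -1.350000 − (-10.170000)·(-1.350000 − 0.460000) / (-10.170000 − 3.006800) = -1.350000 − (18.407700)/(-13.176800) = 0.046978
F(0.046978) = 1.153965
t_3 = 0.046978 − 1.153965·(0.046978 − (-1.350000)) / (1.153965 − (-10.170000)) = 0.046978 − (1.612064)/(11.323965) = -0.095381
F(-0.095381) = 0.357212
t_4 = -0.095381 − 0.357212·(-0.095381 − 0.046978) / (0.357212 − 1.153965) = -0.095381 − (-0.050852)/(-0.796753) = -0.159205

0.0470, -0.0954, -0.1592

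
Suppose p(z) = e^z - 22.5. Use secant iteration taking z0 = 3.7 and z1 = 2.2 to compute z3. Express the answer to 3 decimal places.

p(3.7) = 17.94730, p(2.2) = -13.47499
z2 = 2.20000 − (-13.47499)·(2.20000 − 3.70000) / (-13.47499 − 17.94730) = 2.20000 − (20.21248)/(-31.42229) = 2.84325
p(2.84325) = -5.32847
z3 = 2.84325 − (-5.32847)·(2.84325 − 2.20000) / (-5.32847 − (-13.47499)) = 2.84325 − (-3.42755)/(8.14652) = 3.26399

3.264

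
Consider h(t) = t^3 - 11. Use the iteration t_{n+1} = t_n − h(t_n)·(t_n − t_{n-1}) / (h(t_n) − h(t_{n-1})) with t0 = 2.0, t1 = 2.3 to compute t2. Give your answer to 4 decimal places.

2.2160

h(2.0) = -3.000000, h(2.3) = 1.167000
t2 = 2.300000 − 1.167000·(2.300000 − 2.000000) / (1.167000 − (-3.000000)) = 2.300000 − (0.350100)/(4.167000) = 2.215983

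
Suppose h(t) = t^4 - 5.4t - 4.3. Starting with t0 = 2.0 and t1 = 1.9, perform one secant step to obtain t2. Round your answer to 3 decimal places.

h(2.0) = 0.90000, h(1.9) = -1.52790
t2 = 1.90000 − (-1.52790)·(1.90000 − 2.00000) / (-1.52790 − 0.90000) = 1.90000 − (0.15279)/(-2.42790) = 1.96293

1.963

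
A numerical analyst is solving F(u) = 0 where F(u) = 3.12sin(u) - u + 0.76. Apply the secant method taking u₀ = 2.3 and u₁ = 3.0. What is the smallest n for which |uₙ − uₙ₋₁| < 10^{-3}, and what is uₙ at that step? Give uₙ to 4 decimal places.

F(2.3) = 0.786600, F(3.0) = -1.799706
u₂ = 3.000000 − (-1.799706)·(0.700000)/(-2.586306) = 2.512898;  |Δ| = 0.487102
F(2.512898) = 0.081940
u₃ = 2.512898 − 0.081940·(-0.487102)/(1.881646) = 2.534110;  |Δ| = 0.021212
F(2.534110) = 0.006793
u₄ = 2.534110 − 0.006793·(0.021212)/(-0.075147) = 2.536028;  |Δ| = 0.001917
F(2.536028) = -0.000040
u₅ = 2.536028 − (-0.000040)·(0.001917)/(-0.006832) = 2.536016;  |Δ| = 0.000011
|u₅ − u₄| = 0.000011 < 10^{-3}

n = 5, uₙ = 2.5360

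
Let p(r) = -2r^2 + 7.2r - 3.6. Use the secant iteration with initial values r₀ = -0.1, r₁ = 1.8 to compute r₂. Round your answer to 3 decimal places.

p(-0.1) = -4.34000, p(1.8) = 2.88000
r₂ = 1.80000 − 2.88000·(1.80000 − (-0.10000)) / (2.88000 − (-4.34000)) = 1.80000 − (5.47200)/(7.22000) = 1.04211

1.042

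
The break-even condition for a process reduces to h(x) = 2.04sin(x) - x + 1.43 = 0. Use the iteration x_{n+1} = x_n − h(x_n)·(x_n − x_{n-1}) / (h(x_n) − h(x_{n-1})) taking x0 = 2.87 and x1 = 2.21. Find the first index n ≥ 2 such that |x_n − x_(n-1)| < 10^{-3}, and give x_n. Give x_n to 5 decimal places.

n = 5, x_n = 2.55655

h(2.87) = -0.8927373, h(2.21) = 0.8572450
x2 = 2.2100000 − 0.8572450·(-0.6600000)/(1.7499822) = 2.5333071;  |Δ| = 0.3233071
h(2.5333071) = 0.0624741
x3 = 2.5333071 − 0.0624741·(0.3233071)/(-0.7947709) = 2.5587211;  |Δ| = 0.0254140
h(2.5587211) = -0.0058570
x4 = 2.5587211 − (-0.0058570)·(0.0254140)/(-0.0683311) = 2.5565428;  |Δ| = 0.0021784
h(2.5565428) = 0.0000288
x5 = 2.5565428 − 0.0000288·(-0.0021784)/(0.0058858) = 2.5565534;  |Δ| = 0.0000107
|x5 − x4| = 0.0000107 < 10^{-3}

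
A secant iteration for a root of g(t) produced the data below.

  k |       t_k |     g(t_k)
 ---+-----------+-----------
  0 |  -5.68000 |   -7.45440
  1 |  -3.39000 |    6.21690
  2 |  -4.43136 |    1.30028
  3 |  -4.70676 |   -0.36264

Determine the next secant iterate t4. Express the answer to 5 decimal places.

t4 = -4.70676 − (-0.36264)·(-4.70676 − (-4.43136)) / (-0.36264 − 1.30028)
   = -4.70676 − (0.0998711)/(-1.6629200) = -4.6467024

-4.64670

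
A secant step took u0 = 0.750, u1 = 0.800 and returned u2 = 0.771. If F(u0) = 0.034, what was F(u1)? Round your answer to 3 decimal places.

-0.047

The secant line through (0.750, 0.034) and (0.800, F(u1)) crosses zero at u2 = 0.771.
So (0.750, 0.034), (0.800, F(u1)), (0.771, 0) are collinear:
F(u1) = 0.034 · (0.800 − 0.771) / (0.750 − 0.771) = 0.034 · (0.02900)/(-0.02100) = -0.04695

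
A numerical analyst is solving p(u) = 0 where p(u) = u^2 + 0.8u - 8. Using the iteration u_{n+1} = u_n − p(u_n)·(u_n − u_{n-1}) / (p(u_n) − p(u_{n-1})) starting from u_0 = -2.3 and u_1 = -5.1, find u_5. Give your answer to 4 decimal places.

p(-2.3) = -4.550000, p(-5.1) = 13.930000
u_2 = -5.100000 − 13.930000·(-5.100000 − (-2.300000)) / (13.930000 − (-4.550000)) = -5.100000 − (-39.004000)/(18.480000) = -2.989394
p(-2.989394) = -1.455039
u_3 = -2.989394 − (-1.455039)·(-2.989394 − (-5.100000)) / (-1.455039 − 13.930000) = -2.989394 − (-3.071014)/(-15.385039) = -3.189004
p(-3.189004) = -0.381455
u_4 = -3.189004 − (-0.381455)·(-3.189004 − (-2.989394)) / (-0.381455 − (-1.455039)) = -3.189004 − (0.076142)/(1.073584) = -3.259928
p(-3.259928) = 0.019187
u_5 = -3.259928 − 0.019187·(-3.259928 − (-3.189004)) / (0.019187 − (-0.381455)) = -3.259928 − (-0.001361)/(0.400642) = -3.256531

-3.2565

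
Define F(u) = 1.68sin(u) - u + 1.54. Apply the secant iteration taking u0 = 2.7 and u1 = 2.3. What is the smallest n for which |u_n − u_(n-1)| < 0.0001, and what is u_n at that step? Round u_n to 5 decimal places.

F(2.7) = -0.4420018, F(2.3) = 0.4927848
u2 = 2.3000000 − 0.4927848·(-0.4000000)/(0.9347866) = 2.5108651;  |Δ| = 0.2108651
F(2.5108651) = 0.0198854
u3 = 2.5108651 − 0.0198854·(0.2108651)/(-0.4728994) = 2.5197320;  |Δ| = 0.0088669
F(2.5197320) = -0.0010505
u4 = 2.5197320 − (-0.0010505)·(0.0088669)/(-0.0209359) = 2.5192871;  |Δ| = 0.0004449
F(2.5192871) = 0.0000018
u5 = 2.5192871 − 0.0000018·(-0.0004449)/(0.0010524) = 2.5192879;  |Δ| = 0.0000008
|u5 − u4| = 0.0000008 < 0.0001

n = 5, u_n = 2.51929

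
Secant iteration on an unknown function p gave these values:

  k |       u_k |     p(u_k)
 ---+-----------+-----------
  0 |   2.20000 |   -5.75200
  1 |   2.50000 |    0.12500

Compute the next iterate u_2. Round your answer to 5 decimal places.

2.49362

u_2 = 2.50000 − 0.12500·(2.50000 − 2.20000) / (0.12500 − (-5.75200))
   = 2.50000 − (0.0375000)/(5.8770000) = 2.4936192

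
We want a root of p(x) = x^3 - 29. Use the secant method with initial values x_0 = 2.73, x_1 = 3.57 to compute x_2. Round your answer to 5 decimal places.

3.01899

p(2.73) = -8.6535830, p(3.57) = 16.4992930
x_2 = 3.5700000 − 16.4992930·(3.5700000 − 2.7300000) / (16.4992930 − (-8.6535830)) = 3.5700000 − (13.8594061)/(25.1528760) = 3.0189932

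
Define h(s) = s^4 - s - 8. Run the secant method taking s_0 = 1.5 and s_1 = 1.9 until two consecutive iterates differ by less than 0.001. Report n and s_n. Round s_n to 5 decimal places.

n = 5, s_n = 1.76787

h(1.5) = -4.4375000, h(1.9) = 3.1321000
s_2 = 1.9000000 − 3.1321000·(0.4000000)/(7.5696000) = 1.7344906;  |Δ| = 0.1655094
h(1.7344906) = -0.6836733
s_3 = 1.7344906 − (-0.6836733)·(-0.1655094)/(-3.8157733) = 1.7641450;  |Δ| = 0.0296544
h(1.7641450) = -0.0783097
s_4 = 1.7641450 − (-0.0783097)·(0.0296544)/(0.6053637) = 1.7679810;  |Δ| = 0.0038361
h(1.7679810) = 0.0023757
s_5 = 1.7679810 − 0.0023757·(0.0038361)/(0.0806853) = 1.7678681;  |Δ| = 0.0001129
|s_5 − s_4| = 0.0001129 < 0.001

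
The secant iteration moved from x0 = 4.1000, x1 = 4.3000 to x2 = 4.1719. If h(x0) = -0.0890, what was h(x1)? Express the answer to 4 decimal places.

0.1586

The secant line through (4.1000, -0.0890) and (4.3000, h(x1)) crosses zero at x2 = 4.1719.
So (4.1000, -0.0890), (4.3000, h(x1)), (4.1719, 0) are collinear:
h(x1) = -0.0890 · (4.3000 − 4.1719) / (4.1000 − 4.1719) = -0.0890 · (0.128100)/(-0.071900) = 0.158566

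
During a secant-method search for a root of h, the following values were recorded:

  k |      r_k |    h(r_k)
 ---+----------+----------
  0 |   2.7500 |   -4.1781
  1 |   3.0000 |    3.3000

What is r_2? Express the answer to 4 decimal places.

r_2 = 3.0000 − 3.3000·(3.0000 − 2.7500) / (3.3000 − (-4.1781))
   = 3.0000 − (0.825000)/(7.478100) = 2.889678

2.8897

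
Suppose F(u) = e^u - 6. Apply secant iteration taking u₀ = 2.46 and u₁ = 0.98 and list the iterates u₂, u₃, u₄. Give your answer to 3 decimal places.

1.526, 1.921, 1.774

F(2.46) = 5.70481, F(0.98) = -3.33554
u₂ = 0.98000 − (-3.33554)·(0.98000 − 2.46000) / (-3.33554 − 5.70481) = 0.98000 − (4.93660)/(-9.04036) = 1.52606
F(1.52606) = -1.39997
u₃ = 1.52606 − (-1.39997)·(1.52606 − 0.98000) / (-1.39997 − (-3.33554)) = 1.52606 − (-0.76447)/(1.93558) = 1.92102
F(1.92102) = 0.82793
u₄ = 1.92102 − 0.82793·(1.92102 − 1.52606) / (0.82793 − (-1.39997)) = 1.92102 − (0.32700)/(2.22790) = 1.77425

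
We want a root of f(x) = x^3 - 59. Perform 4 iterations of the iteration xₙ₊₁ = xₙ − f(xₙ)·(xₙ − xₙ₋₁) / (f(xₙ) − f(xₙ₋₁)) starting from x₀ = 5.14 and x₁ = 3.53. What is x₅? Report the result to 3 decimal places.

f(5.14) = 76.79674, f(3.53) = -15.01302
x₂ = 3.53000 − (-15.01302)·(3.53000 − 5.14000) / (-15.01302 − 76.79674) = 3.53000 − (24.17097)/(-91.80977) = 3.79327
f(3.79327) = -4.41893
x₃ = 3.79327 − (-4.41893)·(3.79327 − 3.53000) / (-4.41893 − (-15.01302)) = 3.79327 − (-1.16338)/(10.59409) = 3.90309
f(3.90309) = 0.45995
x₄ = 3.90309 − 0.45995·(3.90309 − 3.79327) / (0.45995 − (-4.41893)) = 3.90309 − (0.05051)/(4.87887) = 3.89273
f(3.89273) = -0.01193
x₅ = 3.89273 − (-0.01193)·(3.89273 − 3.90309) / (-0.01193 − 0.45995) = 3.89273 − (0.00012)/(-0.47188) = 3.89300

3.893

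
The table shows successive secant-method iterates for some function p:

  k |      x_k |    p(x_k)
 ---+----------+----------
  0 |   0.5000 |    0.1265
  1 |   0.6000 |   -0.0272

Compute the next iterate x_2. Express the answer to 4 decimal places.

x_2 = 0.6000 − (-0.0272)·(0.6000 − 0.5000) / (-0.0272 − 0.1265)
   = 0.6000 − (-0.002720)/(-0.153700) = 0.582303

0.5823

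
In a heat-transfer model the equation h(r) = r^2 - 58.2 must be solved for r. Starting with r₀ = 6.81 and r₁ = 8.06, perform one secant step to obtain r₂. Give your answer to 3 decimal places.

7.605

h(6.81) = -11.82390, h(8.06) = 6.76360
r₂ = 8.06000 − 6.76360·(8.06000 − 6.81000) / (6.76360 − (-11.82390)) = 8.06000 − (8.45450)/(18.58750) = 7.60515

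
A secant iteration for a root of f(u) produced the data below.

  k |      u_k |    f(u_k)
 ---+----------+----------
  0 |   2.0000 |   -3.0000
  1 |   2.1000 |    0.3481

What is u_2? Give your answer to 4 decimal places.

u_2 = 2.1000 − 0.3481·(2.1000 − 2.0000) / (0.3481 − (-3.0000))
   = 2.1000 − (0.034810)/(3.348100) = 2.089603

2.0896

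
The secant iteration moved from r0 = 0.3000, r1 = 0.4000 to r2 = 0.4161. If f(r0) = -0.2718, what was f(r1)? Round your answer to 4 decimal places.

-0.0377

The secant line through (0.3000, -0.2718) and (0.4000, f(r1)) crosses zero at r2 = 0.4161.
So (0.3000, -0.2718), (0.4000, f(r1)), (0.4161, 0) are collinear:
f(r1) = -0.2718 · (0.4000 − 0.4161) / (0.3000 − 0.4161) = -0.2718 · (-0.016100)/(-0.116100) = -0.037691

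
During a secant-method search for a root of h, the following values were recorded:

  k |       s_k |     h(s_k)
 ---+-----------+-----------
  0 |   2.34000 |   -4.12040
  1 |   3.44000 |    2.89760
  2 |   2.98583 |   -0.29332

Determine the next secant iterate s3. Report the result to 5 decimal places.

s3 = 2.98583 − (-0.29332)·(2.98583 − 3.44000) / (-0.29332 − 2.89760)
   = 2.98583 − (0.1332171)/(-3.1909200) = 3.0275788

3.02758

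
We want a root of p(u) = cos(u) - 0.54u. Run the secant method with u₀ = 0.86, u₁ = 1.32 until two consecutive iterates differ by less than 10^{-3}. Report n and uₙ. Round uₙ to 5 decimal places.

n = 4, uₙ = 1.00022

p(0.86) = 0.1880375, p(1.32) = -0.4646245
u₂ = 1.3200000 − (-0.4646245)·(0.4600000)/(-0.6526620) = 0.9925299;  |Δ| = 0.3274701
p(0.9925299) = 0.0106069
u₃ = 0.9925299 − 0.0106069·(-0.3274701)/(0.4752314) = 0.9998388;  |Δ| = 0.0073089
p(0.9998388) = 0.0005249
u₄ = 0.9998388 − 0.0005249·(0.0073089)/(-0.0100820) = 1.0002194;  |Δ| = 0.0003805
|u₄ − u₃| = 0.0003805 < 10^{-3}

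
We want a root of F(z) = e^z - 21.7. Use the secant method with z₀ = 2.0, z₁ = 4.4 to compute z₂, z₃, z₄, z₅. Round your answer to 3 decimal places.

2.464, 2.740, 3.199, 3.056

F(2.0) = -14.31094, F(4.4) = 59.75087
z₂ = 4.40000 − 59.75087·(4.40000 − 2.00000) / (59.75087 − (-14.31094)) = 4.40000 − (143.40208)/(74.06181) = 2.46375
F(2.46375) = -9.95120
z₃ = 2.46375 − (-9.95120)·(2.46375 − 4.40000) / (-9.95120 − 59.75087) = 2.46375 − (19.26799)/(-69.70207) = 2.74018
F(2.74018) = -6.21015
z₄ = 2.74018 − (-6.21015)·(2.74018 − 2.46375) / (-6.21015 − (-9.95120)) = 2.74018 − (-1.71669)/(3.74105) = 3.19907
F(3.19907) = 2.80962
z₅ = 3.19907 − 2.80962·(3.19907 − 2.74018) / (2.80962 − (-6.21015)) = 3.19907 − (1.28928)/(9.01977) = 3.05613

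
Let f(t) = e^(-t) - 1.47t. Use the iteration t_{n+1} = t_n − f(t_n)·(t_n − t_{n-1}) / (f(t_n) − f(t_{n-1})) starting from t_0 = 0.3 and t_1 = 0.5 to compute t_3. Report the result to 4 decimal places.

0.4387

f(0.3) = 0.299818, f(0.5) = -0.128469
t_2 = 0.500000 − (-0.128469)·(0.500000 − 0.300000) / (-0.128469 − 0.299818) = 0.500000 − (-0.025694)/(-0.428288) = 0.440008
f(0.440008) = -0.002780
t_3 = 0.440008 − (-0.002780)·(0.440008 − 0.500000) / (-0.002780 − (-0.128469)) = 0.440008 − (0.000167)/(0.125689) = 0.438681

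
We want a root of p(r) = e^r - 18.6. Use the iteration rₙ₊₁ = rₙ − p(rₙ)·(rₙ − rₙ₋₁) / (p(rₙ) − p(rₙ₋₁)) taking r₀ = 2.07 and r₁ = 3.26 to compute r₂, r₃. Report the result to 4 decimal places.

p(2.07) = -10.675177, p(3.26) = 7.449537
r₂ = 3.260000 − 7.449537·(3.260000 − 2.070000) / (7.449537 − (-10.675177)) = 3.260000 − (8.864949)/(18.124714) = 2.770892
p(2.770892) = -2.627130
r₃ = 2.770892 − (-2.627130)·(2.770892 − 3.260000) / (-2.627130 − 7.449537) = 2.770892 − (1.284951)/(-10.076667) = 2.898409

2.7709, 2.8984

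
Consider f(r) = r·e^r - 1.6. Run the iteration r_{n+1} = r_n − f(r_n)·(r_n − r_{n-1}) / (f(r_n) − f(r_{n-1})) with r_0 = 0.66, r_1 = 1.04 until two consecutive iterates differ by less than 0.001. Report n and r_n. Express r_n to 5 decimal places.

n = 5, r_n = 0.75330

f(0.66) = -0.3230371, f(1.04) = 1.3423857
r_2 = 1.0400000 − 1.3423857·(0.3800000)/(1.6654228) = 0.7337075;  |Δ| = 0.3062925
f(0.7337075) = -0.0718428
r_3 = 0.7337075 − (-0.0718428)·(-0.3062925)/(-1.4142285) = 0.7492671;  |Δ| = 0.0155597
f(0.7492671) = -0.0149636
r_4 = 0.7492671 − (-0.0149636)·(0.0155597)/(0.0568792) = 0.7533605;  |Δ| = 0.0040934
f(0.7533605) = 0.0002327
r_5 = 0.7533605 − 0.0002327·(0.0040934)/(0.0151963) = 0.7532978;  |Δ| = 0.0000627
|r_5 − r_4| = 0.0000627 < 0.001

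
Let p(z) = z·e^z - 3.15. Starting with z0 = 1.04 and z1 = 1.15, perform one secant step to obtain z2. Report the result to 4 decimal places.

1.0731

p(1.04) = -0.207614, p(1.15) = 0.481922
z2 = 1.150000 − 0.481922·(1.150000 − 1.040000) / (0.481922 − (-0.207614)) = 1.150000 − (0.053011)/(0.689536) = 1.073120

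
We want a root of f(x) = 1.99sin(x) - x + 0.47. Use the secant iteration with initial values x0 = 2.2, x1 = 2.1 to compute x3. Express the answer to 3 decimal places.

2.143

f(2.2) = -0.12109, f(2.1) = 0.08779
x2 = 2.10000 − 0.08779·(2.10000 − 2.20000) / (0.08779 − (-0.12109)) = 2.10000 − (-0.00878)/(0.20888) = 2.14203
f(2.14203) = 0.00203
x3 = 2.14203 − 0.00203·(2.14203 − 2.10000) / (0.00203 − 0.08779) = 2.14203 − (0.00009)/(-0.08575) = 2.14302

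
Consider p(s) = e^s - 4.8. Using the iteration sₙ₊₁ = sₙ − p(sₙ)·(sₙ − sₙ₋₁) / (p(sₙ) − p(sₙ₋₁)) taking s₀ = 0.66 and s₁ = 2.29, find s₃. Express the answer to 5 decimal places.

1.46271

p(0.66) = -2.8652077, p(2.29) = 5.0749377
s₂ = 2.2900000 − 5.0749377·(2.2900000 − 0.6600000) / (5.0749377 − (-2.8652077)) = 2.2900000 − (8.2721484)/(7.9401453) = 1.2481868
p(1.2481868) = -1.3159801
s₃ = 1.2481868 − (-1.3159801)·(1.2481868 − 2.2900000) / (-1.3159801 − 5.0749377) = 1.2481868 − (1.3710055)/(-6.3909178) = 1.4627108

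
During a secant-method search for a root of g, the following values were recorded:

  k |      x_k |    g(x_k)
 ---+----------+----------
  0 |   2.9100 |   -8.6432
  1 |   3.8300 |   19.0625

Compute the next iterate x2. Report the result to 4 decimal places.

x2 = 3.8300 − 19.0625·(3.8300 − 2.9100) / (19.0625 − (-8.6432))
   = 3.8300 − (17.537500)/(27.705700) = 3.197008

3.1970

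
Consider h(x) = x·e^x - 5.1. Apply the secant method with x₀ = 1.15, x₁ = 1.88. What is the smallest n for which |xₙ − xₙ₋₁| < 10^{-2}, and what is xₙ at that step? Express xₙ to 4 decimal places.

n = 5, xₙ = 1.3380

h(1.15) = -1.468078, h(1.88) = 7.220589
x₂ = 1.880000 − 7.220589·(0.730000)/(8.688667) = 1.273344;  |Δ| = 0.606656
h(1.273344) = -0.550620
x₃ = 1.273344 − (-0.550620)·(-0.606656)/(-7.771209) = 1.316328;  |Δ| = 0.042984
h(1.316328) = -0.190489
x₄ = 1.316328 − (-0.190489)·(0.042984)/(0.360131) = 1.339064;  |Δ| = 0.022736
h(1.339064) = 0.009161
x₅ = 1.339064 − 0.009161·(0.022736)/(0.199651) = 1.338021;  |Δ| = 0.001043
|x₅ − x₄| = 0.001043 < 10^{-2}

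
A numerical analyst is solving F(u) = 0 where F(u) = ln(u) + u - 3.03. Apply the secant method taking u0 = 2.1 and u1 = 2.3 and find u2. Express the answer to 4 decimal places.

F(2.1) = -0.188063, F(2.3) = 0.102909
u2 = 2.300000 − 0.102909·(2.300000 − 2.100000) / (0.102909 − (-0.188063)) = 2.300000 − (0.020582)/(0.290972) = 2.229265

2.2293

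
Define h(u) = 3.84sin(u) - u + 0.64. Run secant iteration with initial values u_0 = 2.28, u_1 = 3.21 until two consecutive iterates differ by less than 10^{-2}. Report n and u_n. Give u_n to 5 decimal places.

h(2.28) = 1.2741019, h(3.21) = -2.8324794
u_2 = 3.2100000 − (-2.8324794)·(0.9300000)/(-4.1065813) = 2.5685404;  |Δ| = 0.6414596
h(2.5685404) = 0.1535045
u_3 = 2.5685404 − 0.1535045·(-0.6414596)/(2.9859838) = 2.6015168;  |Δ| = 0.0329764
h(2.6015168) = 0.0130152
u_4 = 2.6015168 − 0.0130152·(0.0329764)/(-0.1404893) = 2.6045718;  |Δ| = 0.0030550
|u_4 − u_3| = 0.0030550 < 10^{-2}

n = 4, u_n = 2.60457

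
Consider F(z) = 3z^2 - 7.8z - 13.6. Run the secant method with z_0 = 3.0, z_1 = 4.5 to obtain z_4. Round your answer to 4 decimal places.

3.7950

F(3.0) = -10.000000, F(4.5) = 12.050000
z_2 = 4.500000 − 12.050000·(4.500000 − 3.000000) / (12.050000 − (-10.000000)) = 4.500000 − (18.075000)/(22.050000) = 3.680272
F(3.680272) = -1.672914
z_3 = 3.680272 − (-1.672914)·(3.680272 − 4.500000) / (-1.672914 − 12.050000) = 3.680272 − (1.371334)/(-13.722914) = 3.780202
F(3.780202) = -0.215789
z_4 = 3.780202 − (-0.215789)·(3.780202 − 3.680272) / (-0.215789 − (-1.672914)) = 3.780202 − (-0.021564)/(1.457125) = 3.795001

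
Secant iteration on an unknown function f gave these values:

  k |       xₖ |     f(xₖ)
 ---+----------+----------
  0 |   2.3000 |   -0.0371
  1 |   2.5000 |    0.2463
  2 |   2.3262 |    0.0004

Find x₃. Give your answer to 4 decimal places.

2.3259

x₃ = 2.3262 − 0.0004·(2.3262 − 2.5000) / (0.0004 − 0.2463)
   = 2.3262 − (-0.000070)/(-0.245900) = 2.325917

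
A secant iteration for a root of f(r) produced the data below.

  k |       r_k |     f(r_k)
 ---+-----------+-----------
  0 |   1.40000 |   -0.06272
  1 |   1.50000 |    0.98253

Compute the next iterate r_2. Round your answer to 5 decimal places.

1.40600

r_2 = 1.50000 − 0.98253·(1.50000 − 1.40000) / (0.98253 − (-0.06272))
   = 1.50000 − (0.0982530)/(1.0452500) = 1.4060005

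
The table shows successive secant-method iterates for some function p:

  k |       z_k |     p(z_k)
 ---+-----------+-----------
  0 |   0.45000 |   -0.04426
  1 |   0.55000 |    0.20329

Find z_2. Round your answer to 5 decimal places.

0.46788

z_2 = 0.55000 − 0.20329·(0.55000 − 0.45000) / (0.20329 − (-0.04426))
   = 0.55000 − (0.0203290)/(0.2475500) = 0.4678792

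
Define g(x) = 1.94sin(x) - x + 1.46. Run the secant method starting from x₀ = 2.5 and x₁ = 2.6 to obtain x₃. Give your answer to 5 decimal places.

2.54689

g(2.5) = 0.1210360, g(2.6) = -0.1399273
x₂ = 2.6000000 − (-0.1399273)·(2.6000000 − 2.5000000) / (-0.1399273 − 0.1210360) = 2.6000000 − (-0.0139927)/(-0.2609633) = 2.5463805
g(2.5463805) = 0.0013474
x₃ = 2.5463805 − 0.0013474·(2.5463805 − 2.6000000) / (0.0013474 − (-0.1399273)) = 2.5463805 − (-0.0000722)/(0.1412748) = 2.5468919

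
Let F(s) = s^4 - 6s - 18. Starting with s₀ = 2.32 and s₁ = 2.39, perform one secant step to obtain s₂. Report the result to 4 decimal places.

F(2.32) = -2.949770, F(2.39) = 0.288086
s₂ = 2.390000 − 0.288086·(2.390000 − 2.320000) / (0.288086 − (-2.949770)) = 2.390000 − (0.020166)/(3.237857) = 2.383772

2.3838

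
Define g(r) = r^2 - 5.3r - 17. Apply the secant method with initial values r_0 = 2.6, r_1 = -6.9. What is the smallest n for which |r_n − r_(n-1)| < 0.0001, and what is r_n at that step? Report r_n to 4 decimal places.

g(2.6) = -24.020000, g(-6.9) = 67.180000
r_2 = -6.900000 − 67.180000·(-9.500000)/(91.200000) = 0.097917;  |Δ| = 6.997917
g(0.097917) = -17.509371
r_3 = 0.097917 − (-17.509371)·(6.997917)/(-84.689371) = -1.348890;  |Δ| = 1.446806
g(-1.348890) = -8.031382
r_4 = -1.348890 − (-8.031382)·(-1.446806)/(9.477989) = -2.574873;  |Δ| = 1.225983
g(-2.574873) = 3.276794
r_5 = -2.574873 − 3.276794·(-1.225983)/(11.308176) = -2.219617;  |Δ| = 0.355256
g(-2.219617) = -0.309331
r_6 = -2.219617 − (-0.309331)·(0.355256)/(-3.586125) = -2.250260;  |Δ| = 0.030644
g(-2.250260) = -0.009947
r_7 = -2.250260 − (-0.009947)·(-0.030644)/(0.299384) = -2.251279;  |Δ| = 0.001018
g(-2.251279) = 0.000032
r_8 = -2.251279 − 0.000032·(-0.001018)/(0.009980) = -2.251275;  |Δ| = 0.000003
|r_8 − r_7| = 0.000003 < 0.0001

n = 8, r_n = -2.2513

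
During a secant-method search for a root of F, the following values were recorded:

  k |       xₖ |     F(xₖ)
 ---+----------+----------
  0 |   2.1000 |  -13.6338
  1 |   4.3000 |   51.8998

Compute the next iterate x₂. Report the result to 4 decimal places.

x₂ = 4.3000 − 51.8998·(4.3000 − 2.1000) / (51.8998 − (-13.6338))
   = 4.3000 − (114.179560)/(65.533600) = 2.557694

2.5577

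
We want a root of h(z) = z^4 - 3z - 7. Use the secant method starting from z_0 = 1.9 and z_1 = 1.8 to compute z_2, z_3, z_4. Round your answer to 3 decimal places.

1.885, 1.886, 1.886

h(1.9) = 0.33210, h(1.8) = -1.90240
z_2 = 1.80000 − (-1.90240)·(1.80000 − 1.90000) / (-1.90240 − 0.33210) = 1.80000 − (0.19024)/(-2.23450) = 1.88514
h(1.88514) = -0.02632
z_3 = 1.88514 − (-0.02632)·(1.88514 − 1.80000) / (-0.02632 − (-1.90240)) = 1.88514 − (-0.00224)/(1.87608) = 1.88633
h(1.88633) = 0.00213
z_4 = 1.88633 − 0.00213·(1.88633 − 1.88514) / (0.00213 − (-0.02632)) = 1.88633 − (0.00000)/(0.02845) = 1.88624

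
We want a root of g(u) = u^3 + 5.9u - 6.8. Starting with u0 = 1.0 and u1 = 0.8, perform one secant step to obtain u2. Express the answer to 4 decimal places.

0.9880

g(1.0) = 0.100000, g(0.8) = -1.568000
u2 = 0.800000 − (-1.568000)·(0.800000 − 1.000000) / (-1.568000 − 0.100000) = 0.800000 − (0.313600)/(-1.668000) = 0.988010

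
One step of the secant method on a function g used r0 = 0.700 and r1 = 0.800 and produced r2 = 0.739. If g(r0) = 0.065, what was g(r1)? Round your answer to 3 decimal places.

-0.102

The secant line through (0.700, 0.065) and (0.800, g(r1)) crosses zero at r2 = 0.739.
So (0.700, 0.065), (0.800, g(r1)), (0.739, 0) are collinear:
g(r1) = 0.065 · (0.800 − 0.739) / (0.700 − 0.739) = 0.065 · (0.06100)/(-0.03900) = -0.10167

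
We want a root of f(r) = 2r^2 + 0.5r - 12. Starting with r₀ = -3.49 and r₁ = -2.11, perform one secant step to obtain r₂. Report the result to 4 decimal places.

f(-3.49) = 10.615200, f(-2.11) = -4.150800
r₂ = -2.110000 − (-4.150800)·(-2.110000 − (-3.490000)) / (-4.150800 − 10.615200) = -2.110000 − (-5.728104)/(-14.766000) = -2.497925

-2.4979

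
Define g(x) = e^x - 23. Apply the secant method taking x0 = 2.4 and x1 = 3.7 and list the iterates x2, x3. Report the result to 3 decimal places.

2.929, 3.081

g(2.4) = -11.97682, g(3.7) = 17.44730
x2 = 3.70000 − 17.44730·(3.70000 − 2.40000) / (17.44730 − (-11.97682)) = 3.70000 − (22.68150)/(29.42413) = 2.92915
g(2.92915) = -4.28822
x3 = 2.92915 − (-4.28822)·(2.92915 − 3.70000) / (-4.28822 − 17.44730) = 2.92915 − (3.30556)/(-21.73553) = 3.08123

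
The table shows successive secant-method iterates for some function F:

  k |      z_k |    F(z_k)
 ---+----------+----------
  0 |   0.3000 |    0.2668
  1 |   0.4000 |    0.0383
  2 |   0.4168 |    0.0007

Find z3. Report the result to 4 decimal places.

z3 = 0.4168 − 0.0007·(0.4168 − 0.4000) / (0.0007 − 0.0383)
   = 0.4168 − (0.000012)/(-0.037600) = 0.417113

0.4171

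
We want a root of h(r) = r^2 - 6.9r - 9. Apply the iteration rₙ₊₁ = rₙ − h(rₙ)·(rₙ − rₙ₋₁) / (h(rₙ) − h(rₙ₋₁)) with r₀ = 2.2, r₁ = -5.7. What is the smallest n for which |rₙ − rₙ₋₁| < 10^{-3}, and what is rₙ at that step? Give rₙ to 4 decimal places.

h(2.2) = -19.340000, h(-5.7) = 62.820000
r₂ = -5.700000 − 62.820000·(-7.900000)/(82.160000) = 0.340385;  |Δ| = 6.040385
h(0.340385) = -11.232792
r₃ = 0.340385 − (-11.232792)·(6.040385)/(-74.052792) = -0.575859;  |Δ| = 0.916243
h(-0.575859) = -4.694961
r₄ = -0.575859 − (-4.694961)·(-0.916243)/(6.537831) = -1.233833;  |Δ| = 0.657975
h(-1.233833) = 1.035795
r₅ = -1.233833 − 1.035795·(-0.657975)/(5.730756) = -1.114909;  |Δ| = 0.118924
h(-1.114909) = -0.064106
r₆ = -1.114909 − (-0.064106)·(0.118924)/(-1.099902) = -1.121840;  |Δ| = 0.006931
h(-1.121840) = -0.000776
r₇ = -1.121840 − (-0.000776)·(-0.006931)/(0.063330) = -1.121925;  |Δ| = 0.000085
|r₇ − r₆| = 0.000085 < 10^{-3}

n = 7, rₙ = -1.1219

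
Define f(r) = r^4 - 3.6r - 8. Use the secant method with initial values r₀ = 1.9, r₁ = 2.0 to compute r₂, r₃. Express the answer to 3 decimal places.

f(1.9) = -1.80790, f(2.0) = 0.80000
r₂ = 2.00000 − 0.80000·(2.00000 − 1.90000) / (0.80000 − (-1.80790)) = 2.00000 − (0.08000)/(2.60790) = 1.96932
f(1.96932) = -0.04884
r₃ = 1.96932 − (-0.04884)·(1.96932 − 2.00000) / (-0.04884 − 0.80000) = 1.96932 − (0.00150)/(-0.84884) = 1.97109

1.969, 1.971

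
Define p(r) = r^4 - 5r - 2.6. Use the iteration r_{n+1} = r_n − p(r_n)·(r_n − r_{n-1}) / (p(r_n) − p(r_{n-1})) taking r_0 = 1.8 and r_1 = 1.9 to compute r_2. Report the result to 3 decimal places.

p(1.8) = -1.10240, p(1.9) = 0.93210
r_2 = 1.90000 − 0.93210·(1.90000 − 1.80000) / (0.93210 − (-1.10240)) = 1.90000 − (0.09321)/(2.03450) = 1.85419

1.854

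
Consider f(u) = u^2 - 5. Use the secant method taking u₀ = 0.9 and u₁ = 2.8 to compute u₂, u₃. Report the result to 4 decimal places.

f(0.9) = -4.190000, f(2.8) = 2.840000
u₂ = 2.800000 − 2.840000·(2.800000 − 0.900000) / (2.840000 − (-4.190000)) = 2.800000 − (5.396000)/(7.030000) = 2.032432
f(2.032432) = -0.869218
u₃ = 2.032432 − (-0.869218)·(2.032432 − 2.800000) / (-0.869218 − 2.840000) = 2.032432 − (0.667184)/(-3.709218) = 2.212304

2.0324, 2.2123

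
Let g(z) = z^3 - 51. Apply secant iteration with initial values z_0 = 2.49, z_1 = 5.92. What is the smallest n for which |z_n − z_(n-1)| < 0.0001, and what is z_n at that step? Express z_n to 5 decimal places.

n = 7, z_n = 3.70843

g(2.49) = -35.5617510, g(5.92) = 156.4746880
z_2 = 5.9200000 − 156.4746880·(3.4300000)/(192.0364390) = 3.1251753;  |Δ| = 2.7948247
g(3.1251753) = -20.4772854
z_3 = 3.1251753 − (-20.4772854)·(-2.7948247)/(-176.9519734) = 3.4485988;  |Δ| = 0.3234235
g(3.4485988) = -9.9863882
z_4 = 3.4485988 − (-9.9863882)·(0.3234235)/(10.4908971) = 3.7564688;  |Δ| = 0.3078700
g(3.7564688) = 2.0077479
z_5 = 3.7564688 − 2.0077479·(0.3078700)/(11.9941362) = 3.7049332;  |Δ| = 0.0515356
g(3.7049332) = -0.1441250
z_6 = 3.7049332 − (-0.1441250)·(-0.0515356)/(-2.1518729) = 3.7083848;  |Δ| = 0.0034517
g(3.7083848) = -0.0018539
z_7 = 3.7083848 − (-0.0018539)·(0.0034517)/(0.1422711) = 3.7084298;  |Δ| = 0.0000450
|z_7 − z_6| = 0.0000450 < 0.0001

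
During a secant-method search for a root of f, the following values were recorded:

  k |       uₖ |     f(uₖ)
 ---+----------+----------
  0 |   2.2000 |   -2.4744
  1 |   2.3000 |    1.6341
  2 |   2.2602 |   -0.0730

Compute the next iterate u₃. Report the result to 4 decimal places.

2.2619

u₃ = 2.2602 − (-0.0730)·(2.2602 − 2.3000) / (-0.0730 − 1.6341)
   = 2.2602 − (0.002905)/(-1.707100) = 2.261902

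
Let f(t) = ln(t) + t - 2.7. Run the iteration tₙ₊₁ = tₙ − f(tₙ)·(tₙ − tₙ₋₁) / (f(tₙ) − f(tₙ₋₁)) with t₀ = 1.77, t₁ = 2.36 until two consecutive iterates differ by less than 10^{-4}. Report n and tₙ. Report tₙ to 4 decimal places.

f(1.77) = -0.359020, f(2.36) = 0.518662
t₂ = 2.360000 − 0.518662·(0.590000)/(0.877682) = 2.011343;  |Δ| = 0.348657
f(2.011343) = 0.010145
t₃ = 2.011343 − 0.010145·(-0.348657)/(-0.508517) = 2.004387;  |Δ| = 0.006956
f(2.004387) = -0.000275
t₄ = 2.004387 − (-0.000275)·(-0.006956)/(-0.010420) = 2.004570;  |Δ| = 0.000184
f(2.004570) = 0.000000
t₅ = 2.004570 − 0.000000·(0.000184)/(0.000275) = 2.004570;  |Δ| = 0.000000
|t₅ − t₄| = 0.000000 < 10^{-4}

n = 5, tₙ = 2.0046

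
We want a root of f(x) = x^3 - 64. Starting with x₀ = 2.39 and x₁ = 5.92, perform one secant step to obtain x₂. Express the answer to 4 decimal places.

3.3070

f(2.39) = -50.348081, f(5.92) = 143.474688
x₂ = 5.920000 − 143.474688·(5.920000 − 2.390000) / (143.474688 − (-50.348081)) = 5.920000 − (506.465649)/(193.822769) = 3.306965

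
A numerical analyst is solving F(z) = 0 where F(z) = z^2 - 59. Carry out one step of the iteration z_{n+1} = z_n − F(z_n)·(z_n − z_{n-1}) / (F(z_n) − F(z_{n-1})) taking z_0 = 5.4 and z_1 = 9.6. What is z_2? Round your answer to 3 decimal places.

F(5.4) = -29.84000, F(9.6) = 33.16000
z_2 = 9.60000 − 33.16000·(9.60000 − 5.40000) / (33.16000 − (-29.84000)) = 9.60000 − (139.27200)/(63.00000) = 7.38933

7.389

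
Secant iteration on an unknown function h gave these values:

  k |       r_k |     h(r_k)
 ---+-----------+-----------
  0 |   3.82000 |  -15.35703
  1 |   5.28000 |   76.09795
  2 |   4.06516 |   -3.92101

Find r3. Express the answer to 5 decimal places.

r3 = 4.06516 − (-3.92101)·(4.06516 − 5.28000) / (-3.92101 − 76.09795)
   = 4.06516 − (4.7633998)/(-80.0189600) = 4.1246884

4.12469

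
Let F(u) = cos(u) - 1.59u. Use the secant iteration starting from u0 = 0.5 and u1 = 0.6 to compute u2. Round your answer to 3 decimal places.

F(0.5) = 0.08258, F(0.6) = -0.12866
u2 = 0.60000 − (-0.12866)·(0.60000 − 0.50000) / (-0.12866 − 0.08258) = 0.60000 − (-0.01287)/(-0.21125) = 0.53909

0.539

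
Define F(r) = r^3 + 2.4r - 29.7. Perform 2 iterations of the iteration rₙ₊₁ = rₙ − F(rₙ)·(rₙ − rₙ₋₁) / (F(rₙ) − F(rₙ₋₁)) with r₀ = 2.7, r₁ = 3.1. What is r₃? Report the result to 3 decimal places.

F(2.7) = -3.53700, F(3.1) = 7.53100
r₂ = 3.10000 − 7.53100·(3.10000 − 2.70000) / (7.53100 − (-3.53700)) = 3.10000 − (3.01240)/(11.06800) = 2.82783
F(2.82783) = -0.30017
r₃ = 2.82783 − (-0.30017)·(2.82783 − 3.10000) / (-0.30017 − 7.53100) = 2.82783 − (0.08170)/(-7.83117) = 2.83826

2.838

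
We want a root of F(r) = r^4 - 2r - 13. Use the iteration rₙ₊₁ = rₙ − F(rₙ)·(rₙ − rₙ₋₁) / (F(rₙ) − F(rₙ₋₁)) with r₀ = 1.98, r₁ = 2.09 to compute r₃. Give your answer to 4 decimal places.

F(1.98) = -1.590464, F(2.09) = 1.900298
r₂ = 2.090000 − 1.900298·(2.090000 − 1.980000) / (1.900298 − (-1.590464)) = 2.090000 − (0.209033)/(3.490761) = 2.030118
F(2.030118) = -0.074461
r₃ = 2.030118 − (-0.074461)·(2.030118 − 2.090000) / (-0.074461 − 1.900298) = 2.030118 − (0.004459)/(-1.974759) = 2.032376

2.0324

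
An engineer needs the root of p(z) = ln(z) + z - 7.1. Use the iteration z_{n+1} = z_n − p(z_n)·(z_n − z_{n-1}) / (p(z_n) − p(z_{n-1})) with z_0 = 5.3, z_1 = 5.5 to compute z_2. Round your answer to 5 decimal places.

p(5.3) = -0.1322932, p(5.5) = 0.1047481
z_2 = 5.5000000 − 0.1047481·(5.5000000 − 5.3000000) / (0.1047481 − (-0.1322932)) = 5.5000000 − (0.0209496)/(0.2370413) = 5.4116204

5.41162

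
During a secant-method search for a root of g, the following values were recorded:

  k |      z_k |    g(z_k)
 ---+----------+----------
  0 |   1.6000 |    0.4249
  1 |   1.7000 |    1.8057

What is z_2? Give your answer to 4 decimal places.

1.5692

z_2 = 1.7000 − 1.8057·(1.7000 − 1.6000) / (1.8057 − 0.4249)
   = 1.7000 − (0.180570)/(1.380800) = 1.569228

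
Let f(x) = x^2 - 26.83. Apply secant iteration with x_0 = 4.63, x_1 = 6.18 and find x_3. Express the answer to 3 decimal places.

5.175

f(4.63) = -5.39310, f(6.18) = 11.36240
x_2 = 6.18000 − 11.36240·(6.18000 − 4.63000) / (11.36240 − (-5.39310)) = 6.18000 − (17.61172)/(16.75550) = 5.12890
f(5.12890) = -0.52439
x_3 = 5.12890 − (-0.52439)·(5.12890 − 6.18000) / (-0.52439 − 11.36240) = 5.12890 − (0.55119)/(-11.88679) = 5.17527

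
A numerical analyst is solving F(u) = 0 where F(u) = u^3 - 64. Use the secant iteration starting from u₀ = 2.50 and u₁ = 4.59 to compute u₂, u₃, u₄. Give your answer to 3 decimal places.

F(2.50) = -48.37500, F(4.59) = 32.70258
u₂ = 4.59000 − 32.70258·(4.59000 − 2.50000) / (32.70258 − (-48.37500)) = 4.59000 − (68.34839)/(81.07758) = 3.74700
F(3.74700) = -11.39208
u₃ = 3.74700 − (-11.39208)·(3.74700 − 4.59000) / (-11.39208 − 32.70258) = 3.74700 − (9.60352)/(-44.09466) = 3.96479
F(3.96479) = -1.67508
u₄ = 3.96479 − (-1.67508)·(3.96479 − 3.74700) / (-1.67508 − (-11.39208)) = 3.96479 − (-0.36482)/(9.71700) = 4.00234

3.747, 3.965, 4.002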